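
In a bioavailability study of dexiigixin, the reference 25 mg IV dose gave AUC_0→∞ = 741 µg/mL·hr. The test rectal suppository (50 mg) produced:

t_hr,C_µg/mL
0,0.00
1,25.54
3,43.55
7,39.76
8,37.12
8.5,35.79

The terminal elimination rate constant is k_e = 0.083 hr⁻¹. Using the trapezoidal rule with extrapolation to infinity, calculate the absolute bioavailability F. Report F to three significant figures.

F = 0.497

Trapezoidal AUC_0→8.5 (rectal suppository):
  [0→1]: (0.00+25.54)/2 × 1 = 12.77
  [1→3]: (25.54+43.55)/2 × 2 = 69.09
  [3→7]: (43.55+39.76)/2 × 4 = 166.62
  [7→8]: (39.76+37.12)/2 × 1 = 38.44
  [8→8.5]: (37.12+35.79)/2 × 0.5 = 18.2275
  Sum = 305.1475 µg/mL·hr
Tail: C_last/k_e = 35.79/0.083 = 431.205
AUC_0→∞ (rectal suppository) = 305.1475 + 431.205 = 736.3525 µg/mL·hr
F = (AUC_ev/D_ev)/(AUC_iv/D_iv) = (736.3525/50)/(741/25) = 14.72705/29.64 = 0.4969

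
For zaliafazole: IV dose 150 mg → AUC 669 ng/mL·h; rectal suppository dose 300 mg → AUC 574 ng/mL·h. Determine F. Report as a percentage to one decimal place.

F = 42.9%

F = (AUC_ev / D_ev) / (AUC_iv / D_iv)
  = (574/300) / (669/150)
  = 1.91333 / 4.46 = 0.4290
  = 42.90%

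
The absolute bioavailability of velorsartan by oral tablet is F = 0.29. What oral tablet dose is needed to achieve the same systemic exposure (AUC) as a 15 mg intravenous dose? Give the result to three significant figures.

For equal systemic exposure: F × D_ev = D_iv
D_ev = D_iv / F = 15 / 0.29 = 51.7241 mg

D_oral = 51.7 mg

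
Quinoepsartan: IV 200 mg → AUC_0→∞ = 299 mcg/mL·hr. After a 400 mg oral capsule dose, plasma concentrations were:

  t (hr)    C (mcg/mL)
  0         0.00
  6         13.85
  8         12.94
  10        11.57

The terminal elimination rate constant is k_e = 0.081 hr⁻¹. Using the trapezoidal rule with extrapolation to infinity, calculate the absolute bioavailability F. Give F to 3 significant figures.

F = 0.394

Trapezoidal AUC_0→10 (oral capsule):
  [0→6]: (0.00+13.85)/2 × 6 = 41.55
  [6→8]: (13.85+12.94)/2 × 2 = 26.79
  [8→10]: (12.94+11.57)/2 × 2 = 24.51
  Sum = 92.85 mcg/mL·hr
Tail: C_last/k_e = 11.57/0.081 = 142.840
AUC_0→∞ (oral capsule) = 92.85 + 142.840 = 235.69 mcg/mL·hr
F = (AUC_ev/D_ev)/(AUC_iv/D_iv) = (235.69/400)/(299/200) = 0.589225/1.495 = 0.3941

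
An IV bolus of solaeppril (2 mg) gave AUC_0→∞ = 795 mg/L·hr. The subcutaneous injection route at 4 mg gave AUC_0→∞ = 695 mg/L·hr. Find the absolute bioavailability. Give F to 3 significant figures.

F = 0.437

F = (AUC_ev / D_ev) / (AUC_iv / D_iv)
  = (695/4) / (795/2)
  = 173.75 / 397.5 = 0.4371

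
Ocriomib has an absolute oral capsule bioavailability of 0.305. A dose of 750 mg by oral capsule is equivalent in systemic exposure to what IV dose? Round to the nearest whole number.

D_iv = 229 mg

Systemic exposure from an extravascular dose = F × D_ev, so the equivalent IV dose is F × D_ev.
D_iv = F × D_ev = 0.305 × 750 = 228.75 mg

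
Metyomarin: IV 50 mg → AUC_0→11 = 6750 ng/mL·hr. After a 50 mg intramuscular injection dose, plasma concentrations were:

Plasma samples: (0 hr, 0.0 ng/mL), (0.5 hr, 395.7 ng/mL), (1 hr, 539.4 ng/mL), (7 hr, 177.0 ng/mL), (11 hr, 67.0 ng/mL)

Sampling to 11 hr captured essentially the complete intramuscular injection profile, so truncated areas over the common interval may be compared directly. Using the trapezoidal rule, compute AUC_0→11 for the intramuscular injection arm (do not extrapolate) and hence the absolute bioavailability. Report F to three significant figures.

Trapezoidal AUC_0→11 (intramuscular injection):
  [0→0.5]: (0.0+395.7)/2 × 0.5 = 98.925
  [0.5→1]: (395.7+539.4)/2 × 0.5 = 233.775
  [1→7]: (539.4+177.0)/2 × 6 = 2149.2
  [7→11]: (177.0+67.0)/2 × 4 = 488.0
  Sum = 2969.9 ng/mL·hr
F = (AUC_ev/D_ev)/(AUC_iv/D_iv) = (2969.9/50)/(6750/50) = 59.398/135 = 0.4400

F = 0.440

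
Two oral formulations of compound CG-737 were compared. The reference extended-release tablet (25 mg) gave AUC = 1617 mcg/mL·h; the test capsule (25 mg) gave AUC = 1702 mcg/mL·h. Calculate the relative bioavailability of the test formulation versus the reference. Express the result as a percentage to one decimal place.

F_rel = 105.3%

F_rel = (AUC_test/D_test) / (AUC_ref/D_ref)
      = (1702/25) / (1617/25)
      = 68.08 / 64.68 = 1.0526 = 105.26%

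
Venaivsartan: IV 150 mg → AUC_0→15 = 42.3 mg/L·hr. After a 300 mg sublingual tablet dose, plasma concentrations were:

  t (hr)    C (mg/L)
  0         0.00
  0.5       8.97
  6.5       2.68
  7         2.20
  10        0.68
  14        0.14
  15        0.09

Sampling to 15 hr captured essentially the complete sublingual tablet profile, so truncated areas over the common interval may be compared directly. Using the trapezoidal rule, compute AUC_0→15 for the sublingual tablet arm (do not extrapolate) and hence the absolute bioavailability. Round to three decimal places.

F = 0.526

Trapezoidal AUC_0→15 (sublingual tablet):
  [0→0.5]: (0.00+8.97)/2 × 0.5 = 2.2425
  [0.5→6.5]: (8.97+2.68)/2 × 6 = 34.95
  [6.5→7]: (2.68+2.20)/2 × 0.5 = 1.22
  [7→10]: (2.20+0.68)/2 × 3 = 4.32
  [10→14]: (0.68+0.14)/2 × 4 = 1.64
  [14→15]: (0.14+0.09)/2 × 1 = 0.115
  Sum = 44.4875 mg/L·hr
F = (AUC_ev/D_ev)/(AUC_iv/D_iv) = (44.4875/300)/(42.3/150) = 0.148292/0.282 = 0.5259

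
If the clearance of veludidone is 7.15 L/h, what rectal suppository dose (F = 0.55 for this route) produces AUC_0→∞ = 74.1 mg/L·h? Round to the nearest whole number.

Dose = 963 mg

Dose = CL × AUC_0→∞ / F
     = 7.15 × 74.1 / 0.55 = 963.3 mg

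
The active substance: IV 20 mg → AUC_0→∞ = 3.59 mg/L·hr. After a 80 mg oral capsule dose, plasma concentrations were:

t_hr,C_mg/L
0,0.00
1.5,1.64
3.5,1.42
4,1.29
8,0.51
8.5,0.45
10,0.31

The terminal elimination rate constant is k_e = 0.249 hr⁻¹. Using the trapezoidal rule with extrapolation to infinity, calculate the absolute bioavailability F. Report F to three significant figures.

Trapezoidal AUC_0→10 (oral capsule):
  [0→1.5]: (0.00+1.64)/2 × 1.5 = 1.23
  [1.5→3.5]: (1.64+1.42)/2 × 2 = 3.06
  [3.5→4]: (1.42+1.29)/2 × 0.5 = 0.6775
  [4→8]: (1.29+0.51)/2 × 4 = 3.6
  [8→8.5]: (0.51+0.45)/2 × 0.5 = 0.24
  [8.5→10]: (0.45+0.31)/2 × 1.5 = 0.57
  Sum = 9.3775 mg/L·hr
Tail: C_last/k_e = 0.31/0.249 = 1.245
AUC_0→∞ (oral capsule) = 9.3775 + 1.245 = 10.6225 mg/L·hr
F = (AUC_ev/D_ev)/(AUC_iv/D_iv) = (10.6225/80)/(3.59/20) = 0.13278125/0.1795 = 0.7397

F = 0.740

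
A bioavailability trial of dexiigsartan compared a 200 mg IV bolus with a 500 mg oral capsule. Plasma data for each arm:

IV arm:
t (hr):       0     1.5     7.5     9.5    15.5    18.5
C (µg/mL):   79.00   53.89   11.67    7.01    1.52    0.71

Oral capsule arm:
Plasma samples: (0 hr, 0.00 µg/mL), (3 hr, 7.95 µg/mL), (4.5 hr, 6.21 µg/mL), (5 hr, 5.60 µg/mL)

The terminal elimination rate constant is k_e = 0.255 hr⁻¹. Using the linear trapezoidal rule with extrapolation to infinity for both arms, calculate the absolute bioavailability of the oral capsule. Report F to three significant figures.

Trapezoidal AUC_0→18.5 (IV):
  [0→1.5]: (79.00+53.89)/2 × 1.5 = 99.6675
  [1.5→7.5]: (53.89+11.67)/2 × 6 = 196.68
  [7.5→9.5]: (11.67+7.01)/2 × 2 = 18.68
  [9.5→15.5]: (7.01+1.52)/2 × 6 = 25.59
  [15.5→18.5]: (1.52+0.71)/2 × 3 = 3.345
  Sum = 343.9625 µg/mL·hr
IV tail: 0.71/0.255 = 2.784; AUC_iv,0→∞ = 343.9625 + 2.784 = 346.7465 µg/mL·hr
Trapezoidal AUC_0→5 (oral capsule):
  [0→3]: (0.00+7.95)/2 × 3 = 11.925
  [3→4.5]: (7.95+6.21)/2 × 1.5 = 10.62
  [4.5→5]: (6.21+5.60)/2 × 0.5 = 2.9525
  Sum = 25.4975 µg/mL·hr
oral capsule tail: 5.60/0.255 = 21.961; AUC_ev,0→∞ = 25.4975 + 21.961 = 47.4585 µg/mL·hr
F = (AUC_ev/D_ev)/(AUC_iv/D_iv) = (47.4585/500)/(346.7465/200) = 0.094917/1.7337325 = 0.0547

F = 0.0547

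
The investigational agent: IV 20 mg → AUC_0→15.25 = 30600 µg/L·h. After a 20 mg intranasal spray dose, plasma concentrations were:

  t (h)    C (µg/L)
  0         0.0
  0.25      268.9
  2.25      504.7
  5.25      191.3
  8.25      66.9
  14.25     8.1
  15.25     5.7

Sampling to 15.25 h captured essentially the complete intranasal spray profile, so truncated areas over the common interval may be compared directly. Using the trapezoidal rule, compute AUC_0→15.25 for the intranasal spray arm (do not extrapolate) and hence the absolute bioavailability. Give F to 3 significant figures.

F = 0.0807

Trapezoidal AUC_0→15.25 (intranasal spray):
  [0→0.25]: (0.0+268.9)/2 × 0.25 = 33.6125
  [0.25→2.25]: (268.9+504.7)/2 × 2 = 773.6
  [2.25→5.25]: (504.7+191.3)/2 × 3 = 1044.0
  [5.25→8.25]: (191.3+66.9)/2 × 3 = 387.3
  [8.25→14.25]: (66.9+8.1)/2 × 6 = 225.0
  [14.25→15.25]: (8.1+5.7)/2 × 1 = 6.9
  Sum = 2470.4125 µg/L·h
F = (AUC_ev/D_ev)/(AUC_iv/D_iv) = (2470.4125/20)/(30600/20) = 123.521/1530 = 0.0807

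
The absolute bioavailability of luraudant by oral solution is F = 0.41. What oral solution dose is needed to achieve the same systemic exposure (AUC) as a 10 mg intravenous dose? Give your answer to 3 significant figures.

D_oral = 24.4 mg

For equal systemic exposure: F × D_ev = D_iv
D_ev = D_iv / F = 10 / 0.41 = 24.3902 mg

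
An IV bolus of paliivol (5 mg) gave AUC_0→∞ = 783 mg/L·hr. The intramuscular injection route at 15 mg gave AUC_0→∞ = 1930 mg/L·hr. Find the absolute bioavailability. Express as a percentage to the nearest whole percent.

F = (AUC_ev / D_ev) / (AUC_iv / D_iv)
  = (1930/15) / (783/5)
  = 128.667 / 156.6 = 0.8216
  = 82.16%

F = 82%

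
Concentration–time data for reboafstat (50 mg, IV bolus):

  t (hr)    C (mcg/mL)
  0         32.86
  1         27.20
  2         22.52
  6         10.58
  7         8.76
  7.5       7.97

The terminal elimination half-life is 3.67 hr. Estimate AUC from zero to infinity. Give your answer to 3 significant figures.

AUC = 177 mcg/mL·hr

Trapezoidal AUC_0→7.5:
  [0→1]: (32.86+27.20)/2 × 1 = 30.03
  [1→2]: (27.20+22.52)/2 × 1 = 24.86
  [2→6]: (22.52+10.58)/2 × 4 = 66.2
  [6→7]: (10.58+8.76)/2 × 1 = 9.67
  [7→7.5]: (8.76+7.97)/2 × 0.5 = 4.1825
  Sum = 134.9425 mcg/mL·hr
k_e = ln2 / t½ = 0.693147 / 3.67 = 0.1889 hr^-1
Extrapolated tail: C_last / k_e = 7.97 / 0.1889 = 42.192
AUC_0→∞ = 134.9425 + 42.192 = 177.1345 mcg/mL·hr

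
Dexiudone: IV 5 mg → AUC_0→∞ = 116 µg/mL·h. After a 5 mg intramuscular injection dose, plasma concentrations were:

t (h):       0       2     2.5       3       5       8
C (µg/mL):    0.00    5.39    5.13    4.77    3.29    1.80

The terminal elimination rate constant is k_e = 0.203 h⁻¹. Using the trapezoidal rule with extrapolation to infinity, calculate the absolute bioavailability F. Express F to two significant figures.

Trapezoidal AUC_0→8 (intramuscular injection):
  [0→2]: (0.00+5.39)/2 × 2 = 5.39
  [2→2.5]: (5.39+5.13)/2 × 0.5 = 2.63
  [2.5→3]: (5.13+4.77)/2 × 0.5 = 2.475
  [3→5]: (4.77+3.29)/2 × 2 = 8.06
  [5→8]: (3.29+1.80)/2 × 3 = 7.635
  Sum = 26.19 µg/mL·h
Tail: C_last/k_e = 1.80/0.203 = 8.867
AUC_0→∞ (intramuscular injection) = 26.19 + 8.867 = 35.057 µg/mL·h
F = (AUC_ev/D_ev)/(AUC_iv/D_iv) = (35.057/5)/(116/5) = 7.0114/23.2 = 0.3022

F = 0.30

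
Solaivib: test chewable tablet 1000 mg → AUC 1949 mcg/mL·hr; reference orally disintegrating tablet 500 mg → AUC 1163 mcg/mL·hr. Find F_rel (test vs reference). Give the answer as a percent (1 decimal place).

F_rel = 83.8%

F_rel = (AUC_test/D_test) / (AUC_ref/D_ref)
      = (1949/1000) / (1163/500)
      = 1.949 / 2.326 = 0.8379 = 83.79%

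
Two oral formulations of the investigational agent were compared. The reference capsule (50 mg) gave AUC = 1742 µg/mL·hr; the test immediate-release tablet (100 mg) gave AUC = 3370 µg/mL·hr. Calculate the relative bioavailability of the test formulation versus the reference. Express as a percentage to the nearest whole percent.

F_rel = 97%

F_rel = (AUC_test/D_test) / (AUC_ref/D_ref)
      = (3370/100) / (1742/50)
      = 33.7 / 34.84 = 0.9673 = 96.73%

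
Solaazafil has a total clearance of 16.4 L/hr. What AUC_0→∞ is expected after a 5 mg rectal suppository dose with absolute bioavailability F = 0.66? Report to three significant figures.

AUC = 0.201 mg/L·hr

AUC_0→∞ = F × Dose / CL
        = 0.66 × 5 / 16.4 = 0.20122 mg/L·hr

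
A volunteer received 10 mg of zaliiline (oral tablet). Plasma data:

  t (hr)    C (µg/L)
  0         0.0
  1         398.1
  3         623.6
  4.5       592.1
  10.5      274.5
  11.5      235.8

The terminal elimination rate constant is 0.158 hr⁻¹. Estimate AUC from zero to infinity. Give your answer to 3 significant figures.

Trapezoidal AUC_0→11.5:
  [0→1]: (0.0+398.1)/2 × 1 = 199.05
  [1→3]: (398.1+623.6)/2 × 2 = 1021.7
  [3→4.5]: (623.6+592.1)/2 × 1.5 = 911.775
  [4.5→10.5]: (592.1+274.5)/2 × 6 = 2599.8
  [10.5→11.5]: (274.5+235.8)/2 × 1 = 255.15
  Sum = 4987.475 µg/L·hr
Extrapolated tail: C_last / k_e = 235.8 / 0.158 = 1492.405
AUC_0→∞ = 4987.475 + 1492.405 = 6479.88 µg/L·hr

AUC = 6480 µg/L·hr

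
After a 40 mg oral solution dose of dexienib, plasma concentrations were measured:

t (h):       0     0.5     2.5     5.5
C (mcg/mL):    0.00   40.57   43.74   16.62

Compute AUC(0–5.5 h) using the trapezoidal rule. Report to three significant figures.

Trapezoidal AUC_0→5.5:
  [0→0.5]: (0.00+40.57)/2 × 0.5 = 10.1425
  [0.5→2.5]: (40.57+43.74)/2 × 2 = 84.31
  [2.5→5.5]: (43.74+16.62)/2 × 3 = 90.54
  Sum = 184.9925 mcg/mL·h

AUC = 185 mcg/mL·h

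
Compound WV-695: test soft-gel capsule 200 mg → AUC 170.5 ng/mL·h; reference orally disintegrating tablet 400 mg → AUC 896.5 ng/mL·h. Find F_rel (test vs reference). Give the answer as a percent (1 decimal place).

F_rel = (AUC_test/D_test) / (AUC_ref/D_ref)
      = (170.5/200) / (896.5/400)
      = 0.8525 / 2.24125 = 0.3804 = 38.04%

F_rel = 38.0%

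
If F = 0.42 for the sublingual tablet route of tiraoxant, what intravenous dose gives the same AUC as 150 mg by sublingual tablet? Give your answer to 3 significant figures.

Systemic exposure from an extravascular dose = F × D_ev, so the equivalent IV dose is F × D_ev.
D_iv = F × D_ev = 0.42 × 150 = 63 mg

D_iv = 63.0 mg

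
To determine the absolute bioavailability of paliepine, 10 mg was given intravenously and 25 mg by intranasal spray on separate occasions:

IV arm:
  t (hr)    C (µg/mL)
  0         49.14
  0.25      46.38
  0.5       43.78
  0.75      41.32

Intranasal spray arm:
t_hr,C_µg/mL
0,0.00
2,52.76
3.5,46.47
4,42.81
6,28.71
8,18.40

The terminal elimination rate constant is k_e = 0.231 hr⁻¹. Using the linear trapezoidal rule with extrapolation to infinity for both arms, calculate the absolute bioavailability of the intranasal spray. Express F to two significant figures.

Trapezoidal AUC_0→0.75 (IV):
  [0→0.25]: (49.14+46.38)/2 × 0.25 = 11.94
  [0.25→0.5]: (46.38+43.78)/2 × 0.25 = 11.27
  [0.5→0.75]: (43.78+41.32)/2 × 0.25 = 10.6375
  Sum = 33.8475 µg/mL·hr
IV tail: 41.32/0.231 = 178.874; AUC_iv,0→∞ = 33.8475 + 178.874 = 212.7215 µg/mL·hr
Trapezoidal AUC_0→8 (intranasal spray):
  [0→2]: (0.00+52.76)/2 × 2 = 52.76
  [2→3.5]: (52.76+46.47)/2 × 1.5 = 74.4225
  [3.5→4]: (46.47+42.81)/2 × 0.5 = 22.32
  [4→6]: (42.81+28.71)/2 × 2 = 71.52
  [6→8]: (28.71+18.40)/2 × 2 = 47.11
  Sum = 268.1325 µg/mL·hr
intranasal spray tail: 18.40/0.231 = 79.654; AUC_ev,0→∞ = 268.1325 + 79.654 = 347.7865 µg/mL·hr
F = (AUC_ev/D_ev)/(AUC_iv/D_iv) = (347.7865/25)/(212.7215/10) = 13.91146/21.27215 = 0.6540

F = 0.65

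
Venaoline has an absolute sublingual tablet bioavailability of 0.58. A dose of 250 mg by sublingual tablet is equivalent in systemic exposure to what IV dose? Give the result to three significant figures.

D_iv = 145 mg

Systemic exposure from an extravascular dose = F × D_ev, so the equivalent IV dose is F × D_ev.
D_iv = F × D_ev = 0.58 × 250 = 145 mg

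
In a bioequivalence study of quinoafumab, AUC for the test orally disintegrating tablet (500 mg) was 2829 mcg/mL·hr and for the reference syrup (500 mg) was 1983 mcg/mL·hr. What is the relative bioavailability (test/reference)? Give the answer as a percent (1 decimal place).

F_rel = (AUC_test/D_test) / (AUC_ref/D_ref)
      = (2829/500) / (1983/500)
      = 5.658 / 3.966 = 1.4266 = 142.66%

F_rel = 142.7%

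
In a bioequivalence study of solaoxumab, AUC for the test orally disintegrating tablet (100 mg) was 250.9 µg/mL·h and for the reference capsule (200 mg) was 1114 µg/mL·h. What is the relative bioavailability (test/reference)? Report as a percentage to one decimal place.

F_rel = 45.0%

F_rel = (AUC_test/D_test) / (AUC_ref/D_ref)
      = (250.9/100) / (1114/200)
      = 2.509 / 5.57 = 0.4504 = 45.04%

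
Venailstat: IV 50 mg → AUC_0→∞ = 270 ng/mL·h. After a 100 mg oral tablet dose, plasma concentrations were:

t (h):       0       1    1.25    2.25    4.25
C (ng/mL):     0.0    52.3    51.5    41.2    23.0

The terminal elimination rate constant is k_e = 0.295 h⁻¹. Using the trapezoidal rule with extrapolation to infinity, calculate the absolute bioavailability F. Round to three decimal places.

F = 0.422

Trapezoidal AUC_0→4.25 (oral tablet):
  [0→1]: (0.0+52.3)/2 × 1 = 26.15
  [1→1.25]: (52.3+51.5)/2 × 0.25 = 12.975
  [1.25→2.25]: (51.5+41.2)/2 × 1 = 46.35
  [2.25→4.25]: (41.2+23.0)/2 × 2 = 64.2
  Sum = 149.675 ng/mL·h
Tail: C_last/k_e = 23.0/0.295 = 77.966
AUC_0→∞ (oral tablet) = 149.675 + 77.966 = 227.641 ng/mL·h
F = (AUC_ev/D_ev)/(AUC_iv/D_iv) = (227.641/100)/(270/50) = 2.27641/5.4 = 0.4216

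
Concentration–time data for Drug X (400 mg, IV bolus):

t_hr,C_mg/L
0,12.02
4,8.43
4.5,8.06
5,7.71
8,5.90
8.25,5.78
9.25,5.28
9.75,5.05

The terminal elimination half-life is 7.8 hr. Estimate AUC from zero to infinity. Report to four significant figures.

Trapezoidal AUC_0→9.75:
  [0→4]: (12.02+8.43)/2 × 4 = 40.9
  [4→4.5]: (8.43+8.06)/2 × 0.5 = 4.1225
  [4.5→5]: (8.06+7.71)/2 × 0.5 = 3.9425
  [5→8]: (7.71+5.90)/2 × 3 = 20.415
  [8→8.25]: (5.90+5.78)/2 × 0.25 = 1.46
  [8.25→9.25]: (5.78+5.28)/2 × 1 = 5.53
  [9.25→9.75]: (5.28+5.05)/2 × 0.5 = 2.5825
  Sum = 78.9525 mg/L·hr
k_e = ln2 / t½ = 0.693147 / 7.8 = 0.0889 hr^-1
Extrapolated tail: C_last / k_e = 5.05 / 0.0889 = 56.805
AUC_0→∞ = 78.9525 + 56.805 = 135.7575 mg/L·hr

AUC = 135.8 mg/L·hr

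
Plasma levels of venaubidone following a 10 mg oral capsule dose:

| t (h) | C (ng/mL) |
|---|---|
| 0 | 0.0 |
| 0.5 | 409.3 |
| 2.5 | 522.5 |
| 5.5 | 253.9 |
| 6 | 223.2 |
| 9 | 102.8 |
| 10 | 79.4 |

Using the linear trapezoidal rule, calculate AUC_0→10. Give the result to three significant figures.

AUC = 2900 ng/mL·h

Trapezoidal AUC_0→10:
  [0→0.5]: (0.0+409.3)/2 × 0.5 = 102.325
  [0.5→2.5]: (409.3+522.5)/2 × 2 = 931.8
  [2.5→5.5]: (522.5+253.9)/2 × 3 = 1164.6
  [5.5→6]: (253.9+223.2)/2 × 0.5 = 119.275
  [6→9]: (223.2+102.8)/2 × 3 = 489.0
  [9→10]: (102.8+79.4)/2 × 1 = 91.1
  Sum = 2898.1 ng/mL·h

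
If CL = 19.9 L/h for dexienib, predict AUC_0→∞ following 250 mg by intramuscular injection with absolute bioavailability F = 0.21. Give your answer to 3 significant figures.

AUC = 2.64 mg/L·h

AUC_0→∞ = F × Dose / CL
        = 0.21 × 250 / 19.9 = 2.63819 mg/L·h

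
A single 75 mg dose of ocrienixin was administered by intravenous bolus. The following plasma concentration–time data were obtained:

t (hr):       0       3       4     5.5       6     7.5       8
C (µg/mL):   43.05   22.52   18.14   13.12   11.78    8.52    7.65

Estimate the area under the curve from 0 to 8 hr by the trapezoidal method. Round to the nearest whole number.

AUC = 168 µg/mL·hr

Trapezoidal AUC_0→8:
  [0→3]: (43.05+22.52)/2 × 3 = 98.355
  [3→4]: (22.52+18.14)/2 × 1 = 20.33
  [4→5.5]: (18.14+13.12)/2 × 1.5 = 23.445
  [5.5→6]: (13.12+11.78)/2 × 0.5 = 6.225
  [6→7.5]: (11.78+8.52)/2 × 1.5 = 15.225
  [7.5→8]: (8.52+7.65)/2 × 0.5 = 4.0425
  Sum = 167.6225 µg/mL·hr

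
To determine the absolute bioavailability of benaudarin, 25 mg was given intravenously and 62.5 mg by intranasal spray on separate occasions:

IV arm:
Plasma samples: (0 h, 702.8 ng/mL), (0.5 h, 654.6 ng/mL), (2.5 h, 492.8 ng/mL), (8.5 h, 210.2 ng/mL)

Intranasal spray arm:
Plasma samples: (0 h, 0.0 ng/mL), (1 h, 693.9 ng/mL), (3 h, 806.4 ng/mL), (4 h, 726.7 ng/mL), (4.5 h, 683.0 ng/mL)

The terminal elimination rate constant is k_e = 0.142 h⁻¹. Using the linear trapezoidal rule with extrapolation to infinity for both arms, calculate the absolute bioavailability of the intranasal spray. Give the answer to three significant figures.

Trapezoidal AUC_0→8.5 (IV):
  [0→0.5]: (702.8+654.6)/2 × 0.5 = 339.35
  [0.5→2.5]: (654.6+492.8)/2 × 2 = 1147.4
  [2.5→8.5]: (492.8+210.2)/2 × 6 = 2109.0
  Sum = 3595.75 ng/mL·h
IV tail: 210.2/0.142 = 1480.282; AUC_iv,0→∞ = 3595.75 + 1480.282 = 5076.032 ng/mL·h
Trapezoidal AUC_0→4.5 (intranasal spray):
  [0→1]: (0.0+693.9)/2 × 1 = 346.95
  [1→3]: (693.9+806.4)/2 × 2 = 1500.3
  [3→4]: (806.4+726.7)/2 × 1 = 766.55
  [4→4.5]: (726.7+683.0)/2 × 0.5 = 352.425
  Sum = 2966.225 ng/mL·h
intranasal spray tail: 683.0/0.142 = 4809.859; AUC_ev,0→∞ = 2966.225 + 4809.859 = 7776.084 ng/mL·h
F = (AUC_ev/D_ev)/(AUC_iv/D_iv) = (7776.084/62.5)/(5076.032/25) = 124.417/203.04128 = 0.6128

F = 0.613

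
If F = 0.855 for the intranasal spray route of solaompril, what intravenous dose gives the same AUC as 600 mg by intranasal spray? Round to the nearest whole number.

D_iv = 513 mg

Systemic exposure from an extravascular dose = F × D_ev, so the equivalent IV dose is F × D_ev.
D_iv = F × D_ev = 0.855 × 600 = 513 mg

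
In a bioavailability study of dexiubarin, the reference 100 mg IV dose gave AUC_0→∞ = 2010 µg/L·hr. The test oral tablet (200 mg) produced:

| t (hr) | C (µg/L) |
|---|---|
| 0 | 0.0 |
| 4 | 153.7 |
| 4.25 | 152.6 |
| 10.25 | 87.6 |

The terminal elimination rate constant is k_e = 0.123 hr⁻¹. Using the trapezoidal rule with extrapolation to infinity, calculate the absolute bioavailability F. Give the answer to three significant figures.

F = 0.442

Trapezoidal AUC_0→10.25 (oral tablet):
  [0→4]: (0.0+153.7)/2 × 4 = 307.4
  [4→4.25]: (153.7+152.6)/2 × 0.25 = 38.2875
  [4.25→10.25]: (152.6+87.6)/2 × 6 = 720.6
  Sum = 1066.2875 µg/L·hr
Tail: C_last/k_e = 87.6/0.123 = 712.195
AUC_0→∞ (oral tablet) = 1066.2875 + 712.195 = 1778.4825 µg/L·hr
F = (AUC_ev/D_ev)/(AUC_iv/D_iv) = (1778.4825/200)/(2010/100) = 8.8924125/20.1 = 0.4424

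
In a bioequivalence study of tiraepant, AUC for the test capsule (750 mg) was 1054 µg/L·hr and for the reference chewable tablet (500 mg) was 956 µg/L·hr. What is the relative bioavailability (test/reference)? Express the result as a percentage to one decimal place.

F_rel = 73.5%

F_rel = (AUC_test/D_test) / (AUC_ref/D_ref)
      = (1054/750) / (956/500)
      = 1.40533 / 1.912 = 0.7350 = 73.50%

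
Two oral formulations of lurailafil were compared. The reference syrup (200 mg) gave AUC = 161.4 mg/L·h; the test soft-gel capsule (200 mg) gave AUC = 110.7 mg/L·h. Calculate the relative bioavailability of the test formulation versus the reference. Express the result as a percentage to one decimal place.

F_rel = 68.6%

F_rel = (AUC_test/D_test) / (AUC_ref/D_ref)
      = (110.7/200) / (161.4/200)
      = 0.5535 / 0.807 = 0.6859 = 68.59%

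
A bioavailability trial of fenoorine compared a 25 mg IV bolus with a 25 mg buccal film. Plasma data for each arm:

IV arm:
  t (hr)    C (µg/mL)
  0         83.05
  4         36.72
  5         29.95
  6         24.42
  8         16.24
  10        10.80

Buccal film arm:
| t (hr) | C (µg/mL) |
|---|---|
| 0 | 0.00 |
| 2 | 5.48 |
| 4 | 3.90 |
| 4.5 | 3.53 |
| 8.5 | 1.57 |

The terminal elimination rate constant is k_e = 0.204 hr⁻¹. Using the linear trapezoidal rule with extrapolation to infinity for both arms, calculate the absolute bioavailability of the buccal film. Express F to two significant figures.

F = 0.082

Trapezoidal AUC_0→10 (IV):
  [0→4]: (83.05+36.72)/2 × 4 = 239.54
  [4→5]: (36.72+29.95)/2 × 1 = 33.335
  [5→6]: (29.95+24.42)/2 × 1 = 27.185
  [6→8]: (24.42+16.24)/2 × 2 = 40.66
  [8→10]: (16.24+10.80)/2 × 2 = 27.04
  Sum = 367.76 µg/mL·hr
IV tail: 10.80/0.204 = 52.941; AUC_iv,0→∞ = 367.76 + 52.941 = 420.701 µg/mL·hr
Trapezoidal AUC_0→8.5 (buccal film):
  [0→2]: (0.00+5.48)/2 × 2 = 5.48
  [2→4]: (5.48+3.90)/2 × 2 = 9.38
  [4→4.5]: (3.90+3.53)/2 × 0.5 = 1.8575
  [4.5→8.5]: (3.53+1.57)/2 × 4 = 10.2
  Sum = 26.9175 µg/mL·hr
buccal film tail: 1.57/0.204 = 7.696; AUC_ev,0→∞ = 26.9175 + 7.696 = 34.6135 µg/mL·hr
F = (AUC_ev/D_ev)/(AUC_iv/D_iv) = (34.6135/25)/(420.701/25) = 1.38454/16.82804 = 0.0823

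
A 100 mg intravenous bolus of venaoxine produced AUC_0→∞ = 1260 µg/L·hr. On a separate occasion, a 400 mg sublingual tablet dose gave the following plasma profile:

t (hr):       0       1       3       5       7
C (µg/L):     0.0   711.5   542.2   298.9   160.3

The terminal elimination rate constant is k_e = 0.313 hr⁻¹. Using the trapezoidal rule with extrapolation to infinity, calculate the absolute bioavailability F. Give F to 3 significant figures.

Trapezoidal AUC_0→7 (sublingual tablet):
  [0→1]: (0.0+711.5)/2 × 1 = 355.75
  [1→3]: (711.5+542.2)/2 × 2 = 1253.7
  [3→5]: (542.2+298.9)/2 × 2 = 841.1
  [5→7]: (298.9+160.3)/2 × 2 = 459.2
  Sum = 2909.75 µg/L·hr
Tail: C_last/k_e = 160.3/0.313 = 512.141
AUC_0→∞ (sublingual tablet) = 2909.75 + 512.141 = 3421.891 µg/L·hr
F = (AUC_ev/D_ev)/(AUC_iv/D_iv) = (3421.891/400)/(1260/100) = 8.5547275/12.6 = 0.6789

F = 0.679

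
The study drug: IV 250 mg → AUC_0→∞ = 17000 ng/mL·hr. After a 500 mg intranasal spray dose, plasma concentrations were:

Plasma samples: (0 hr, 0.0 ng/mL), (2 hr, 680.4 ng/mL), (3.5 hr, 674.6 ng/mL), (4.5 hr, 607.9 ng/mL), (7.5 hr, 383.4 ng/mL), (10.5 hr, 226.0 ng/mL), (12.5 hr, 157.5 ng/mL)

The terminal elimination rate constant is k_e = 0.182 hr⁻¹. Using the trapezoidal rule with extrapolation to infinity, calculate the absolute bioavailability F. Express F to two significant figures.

F = 0.18

Trapezoidal AUC_0→12.5 (intranasal spray):
  [0→2]: (0.0+680.4)/2 × 2 = 680.4
  [2→3.5]: (680.4+674.6)/2 × 1.5 = 1016.25
  [3.5→4.5]: (674.6+607.9)/2 × 1 = 641.25
  [4.5→7.5]: (607.9+383.4)/2 × 3 = 1486.95
  [7.5→10.5]: (383.4+226.0)/2 × 3 = 914.1
  [10.5→12.5]: (226.0+157.5)/2 × 2 = 383.5
  Sum = 5122.45 ng/mL·hr
Tail: C_last/k_e = 157.5/0.182 = 865.385
AUC_0→∞ (intranasal spray) = 5122.45 + 865.385 = 5987.835 ng/mL·hr
F = (AUC_ev/D_ev)/(AUC_iv/D_iv) = (5987.835/500)/(17000/250) = 11.97567/68 = 0.1761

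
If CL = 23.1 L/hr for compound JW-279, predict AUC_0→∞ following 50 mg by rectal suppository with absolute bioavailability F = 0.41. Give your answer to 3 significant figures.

AUC_0→∞ = F × Dose / CL
        = 0.41 × 50 / 23.1 = 0.887446 mg/L·hr

AUC = 0.887 mg/L·hr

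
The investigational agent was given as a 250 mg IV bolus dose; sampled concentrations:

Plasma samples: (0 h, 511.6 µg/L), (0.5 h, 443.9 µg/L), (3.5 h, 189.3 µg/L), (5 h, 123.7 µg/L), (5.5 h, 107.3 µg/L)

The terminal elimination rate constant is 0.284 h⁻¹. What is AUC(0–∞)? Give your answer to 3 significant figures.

AUC = 1860 µg/L·h

Trapezoidal AUC_0→5.5:
  [0→0.5]: (511.6+443.9)/2 × 0.5 = 238.875
  [0.5→3.5]: (443.9+189.3)/2 × 3 = 949.8
  [3.5→5]: (189.3+123.7)/2 × 1.5 = 234.75
  [5→5.5]: (123.7+107.3)/2 × 0.5 = 57.75
  Sum = 1481.175 µg/L·h
Extrapolated tail: C_last / k_e = 107.3 / 0.284 = 377.817
AUC_0→∞ = 1481.175 + 377.817 = 1858.992 µg/L·h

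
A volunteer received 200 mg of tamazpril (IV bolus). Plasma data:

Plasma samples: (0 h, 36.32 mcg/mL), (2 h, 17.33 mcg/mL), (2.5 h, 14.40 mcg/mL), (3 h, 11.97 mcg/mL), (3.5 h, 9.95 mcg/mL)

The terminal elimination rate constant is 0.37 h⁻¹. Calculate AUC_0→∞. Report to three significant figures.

Trapezoidal AUC_0→3.5:
  [0→2]: (36.32+17.33)/2 × 2 = 53.65
  [2→2.5]: (17.33+14.40)/2 × 0.5 = 7.9325
  [2.5→3]: (14.40+11.97)/2 × 0.5 = 6.5925
  [3→3.5]: (11.97+9.95)/2 × 0.5 = 5.48
  Sum = 73.655 mcg/mL·h
Extrapolated tail: C_last / k_e = 9.95 / 0.37 = 26.892
AUC_0→∞ = 73.655 + 26.892 = 100.547 mcg/mL·h

AUC = 101 mcg/mL·h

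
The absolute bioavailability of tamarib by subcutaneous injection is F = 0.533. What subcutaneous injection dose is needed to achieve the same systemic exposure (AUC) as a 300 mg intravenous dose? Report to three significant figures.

D_subcutaneous = 563 mg

For equal systemic exposure: F × D_ev = D_iv
D_ev = D_iv / F = 300 / 0.533 = 562.852 mg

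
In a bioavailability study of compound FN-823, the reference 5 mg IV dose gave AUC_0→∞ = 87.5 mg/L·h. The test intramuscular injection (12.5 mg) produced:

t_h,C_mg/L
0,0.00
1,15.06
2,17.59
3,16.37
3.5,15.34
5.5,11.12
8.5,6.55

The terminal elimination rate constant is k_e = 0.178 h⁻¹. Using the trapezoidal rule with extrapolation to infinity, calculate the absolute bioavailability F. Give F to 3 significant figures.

Trapezoidal AUC_0→8.5 (intramuscular injection):
  [0→1]: (0.00+15.06)/2 × 1 = 7.53
  [1→2]: (15.06+17.59)/2 × 1 = 16.325
  [2→3]: (17.59+16.37)/2 × 1 = 16.98
  [3→3.5]: (16.37+15.34)/2 × 0.5 = 7.9275
  [3.5→5.5]: (15.34+11.12)/2 × 2 = 26.46
  [5.5→8.5]: (11.12+6.55)/2 × 3 = 26.505
  Sum = 101.7275 mg/L·h
Tail: C_last/k_e = 6.55/0.178 = 36.798
AUC_0→∞ (intramuscular injection) = 101.7275 + 36.798 = 138.5255 mg/L·h
F = (AUC_ev/D_ev)/(AUC_iv/D_iv) = (138.5255/12.5)/(87.5/5) = 11.08204/17.5 = 0.6333

F = 0.633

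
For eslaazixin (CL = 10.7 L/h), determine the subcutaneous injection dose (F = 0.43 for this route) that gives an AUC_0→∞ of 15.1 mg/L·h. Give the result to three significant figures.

Dose = 376 mg

Dose = CL × AUC_0→∞ / F
     = 10.7 × 15.1 / 0.43 = 375.744 mg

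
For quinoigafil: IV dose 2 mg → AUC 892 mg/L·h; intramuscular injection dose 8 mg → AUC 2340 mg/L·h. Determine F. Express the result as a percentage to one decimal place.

F = 65.6%

F = (AUC_ev / D_ev) / (AUC_iv / D_iv)
  = (2340/8) / (892/2)
  = 292.5 / 446 = 0.6558
  = 65.58%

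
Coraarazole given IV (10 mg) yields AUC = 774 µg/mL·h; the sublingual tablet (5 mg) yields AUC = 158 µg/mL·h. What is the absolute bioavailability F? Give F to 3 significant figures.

F = 0.408

F = (AUC_ev / D_ev) / (AUC_iv / D_iv)
  = (158/5) / (774/10)
  = 31.6 / 77.4 = 0.4083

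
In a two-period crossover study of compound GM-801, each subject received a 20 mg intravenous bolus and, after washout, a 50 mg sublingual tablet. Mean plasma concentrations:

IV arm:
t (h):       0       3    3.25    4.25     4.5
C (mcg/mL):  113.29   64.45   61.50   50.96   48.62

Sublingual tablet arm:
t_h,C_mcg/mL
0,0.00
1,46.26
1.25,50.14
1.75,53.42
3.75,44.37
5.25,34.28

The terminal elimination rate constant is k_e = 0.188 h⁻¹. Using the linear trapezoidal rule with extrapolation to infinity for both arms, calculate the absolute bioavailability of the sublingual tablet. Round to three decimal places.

F = 0.263

Trapezoidal AUC_0→4.5 (IV):
  [0→3]: (113.29+64.45)/2 × 3 = 266.61
  [3→3.25]: (64.45+61.50)/2 × 0.25 = 15.74375
  [3.25→4.25]: (61.50+50.96)/2 × 1 = 56.23
  [4.25→4.5]: (50.96+48.62)/2 × 0.25 = 12.4475
  Sum = 351.03125 mcg/mL·h
IV tail: 48.62/0.188 = 258.617; AUC_iv,0→∞ = 351.03125 + 258.617 = 609.64825 mcg/mL·h
Trapezoidal AUC_0→5.25 (sublingual tablet):
  [0→1]: (0.00+46.26)/2 × 1 = 23.13
  [1→1.25]: (46.26+50.14)/2 × 0.25 = 12.05
  [1.25→1.75]: (50.14+53.42)/2 × 0.5 = 25.89
  [1.75→3.75]: (53.42+44.37)/2 × 2 = 97.79
  [3.75→5.25]: (44.37+34.28)/2 × 1.5 = 58.9875
  Sum = 217.8475 mcg/mL·h
sublingual tablet tail: 34.28/0.188 = 182.340; AUC_ev,0→∞ = 217.8475 + 182.340 = 400.1875 mcg/mL·h
F = (AUC_ev/D_ev)/(AUC_iv/D_iv) = (400.1875/50)/(609.64825/20) = 8.00375/30.4824 = 0.2626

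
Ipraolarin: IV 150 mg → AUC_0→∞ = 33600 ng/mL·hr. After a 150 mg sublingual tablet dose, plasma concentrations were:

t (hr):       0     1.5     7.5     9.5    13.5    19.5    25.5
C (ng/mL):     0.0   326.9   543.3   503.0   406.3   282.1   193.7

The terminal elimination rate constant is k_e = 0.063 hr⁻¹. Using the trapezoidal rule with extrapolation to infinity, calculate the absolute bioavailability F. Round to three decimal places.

F = 0.366

Trapezoidal AUC_0→25.5 (sublingual tablet):
  [0→1.5]: (0.0+326.9)/2 × 1.5 = 245.175
  [1.5→7.5]: (326.9+543.3)/2 × 6 = 2610.6
  [7.5→9.5]: (543.3+503.0)/2 × 2 = 1046.3
  [9.5→13.5]: (503.0+406.3)/2 × 4 = 1818.6
  [13.5→19.5]: (406.3+282.1)/2 × 6 = 2065.2
  [19.5→25.5]: (282.1+193.7)/2 × 6 = 1427.4
  Sum = 9213.275 ng/mL·hr
Tail: C_last/k_e = 193.7/0.063 = 3074.603
AUC_0→∞ (sublingual tablet) = 9213.275 + 3074.603 = 12287.878 ng/mL·hr
F = (AUC_ev/D_ev)/(AUC_iv/D_iv) = (12287.878/150)/(33600/150) = 81.9192/224 = 0.3657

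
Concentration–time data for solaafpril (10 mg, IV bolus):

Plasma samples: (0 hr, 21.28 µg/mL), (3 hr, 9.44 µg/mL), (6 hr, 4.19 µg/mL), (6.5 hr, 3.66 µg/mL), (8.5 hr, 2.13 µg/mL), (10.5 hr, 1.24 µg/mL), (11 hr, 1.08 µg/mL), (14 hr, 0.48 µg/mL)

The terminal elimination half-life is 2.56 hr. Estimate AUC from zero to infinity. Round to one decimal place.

Trapezoidal AUC_0→14:
  [0→3]: (21.28+9.44)/2 × 3 = 46.08
  [3→6]: (9.44+4.19)/2 × 3 = 20.445
  [6→6.5]: (4.19+3.66)/2 × 0.5 = 1.9625
  [6.5→8.5]: (3.66+2.13)/2 × 2 = 5.79
  [8.5→10.5]: (2.13+1.24)/2 × 2 = 3.37
  [10.5→11]: (1.24+1.08)/2 × 0.5 = 0.58
  [11→14]: (1.08+0.48)/2 × 3 = 2.34
  Sum = 80.5675 µg/mL·hr
k_e = ln2 / t½ = 0.693147 / 2.56 = 0.2708 hr^-1
Extrapolated tail: C_last / k_e = 0.48 / 0.2708 = 1.773
AUC_0→∞ = 80.5675 + 1.773 = 82.3405 µg/mL·hr

AUC = 82.3 µg/mL·hr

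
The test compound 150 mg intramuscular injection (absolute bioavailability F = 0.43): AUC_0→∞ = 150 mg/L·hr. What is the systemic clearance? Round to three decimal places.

CL = 0.430 L/hr

CL = F × Dose / AUC_0→∞
   = 0.43 × 150 / 150 = 0.43 L/hr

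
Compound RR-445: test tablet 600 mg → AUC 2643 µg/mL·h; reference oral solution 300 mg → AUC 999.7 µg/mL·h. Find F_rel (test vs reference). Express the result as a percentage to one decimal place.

F_rel = (AUC_test/D_test) / (AUC_ref/D_ref)
      = (2643/600) / (999.7/300)
      = 4.405 / 3.33233 = 1.3219 = 132.19%

F_rel = 132.2%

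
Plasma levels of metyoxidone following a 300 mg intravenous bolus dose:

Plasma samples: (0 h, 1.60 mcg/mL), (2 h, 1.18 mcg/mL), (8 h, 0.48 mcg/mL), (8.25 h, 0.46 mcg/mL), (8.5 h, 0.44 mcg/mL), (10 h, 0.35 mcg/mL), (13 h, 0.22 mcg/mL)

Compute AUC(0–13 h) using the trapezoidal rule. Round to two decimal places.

AUC = 9.44 mcg/mL·h

Trapezoidal AUC_0→13:
  [0→2]: (1.60+1.18)/2 × 2 = 2.78
  [2→8]: (1.18+0.48)/2 × 6 = 4.98
  [8→8.25]: (0.48+0.46)/2 × 0.25 = 0.1175
  [8.25→8.5]: (0.46+0.44)/2 × 0.25 = 0.1125
  [8.5→10]: (0.44+0.35)/2 × 1.5 = 0.5925
  [10→13]: (0.35+0.22)/2 × 3 = 0.855
  Sum = 9.4375 mcg/mL·h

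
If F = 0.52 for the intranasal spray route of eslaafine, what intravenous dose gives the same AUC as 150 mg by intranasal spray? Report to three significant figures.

Systemic exposure from an extravascular dose = F × D_ev, so the equivalent IV dose is F × D_ev.
D_iv = F × D_ev = 0.52 × 150 = 78 mg

D_iv = 78.0 mg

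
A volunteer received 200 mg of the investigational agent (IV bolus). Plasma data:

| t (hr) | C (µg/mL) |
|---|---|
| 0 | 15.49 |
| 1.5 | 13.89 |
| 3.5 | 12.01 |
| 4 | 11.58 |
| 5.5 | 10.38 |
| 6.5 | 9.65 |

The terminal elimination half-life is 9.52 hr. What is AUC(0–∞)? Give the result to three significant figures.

AUC = 213 µg/mL·hr

Trapezoidal AUC_0→6.5:
  [0→1.5]: (15.49+13.89)/2 × 1.5 = 22.035
  [1.5→3.5]: (13.89+12.01)/2 × 2 = 25.9
  [3.5→4]: (12.01+11.58)/2 × 0.5 = 5.8975
  [4→5.5]: (11.58+10.38)/2 × 1.5 = 16.47
  [5.5→6.5]: (10.38+9.65)/2 × 1 = 10.015
  Sum = 80.3175 µg/mL·hr
k_e = ln2 / t½ = 0.693147 / 9.52 = 0.0728 hr^-1
Extrapolated tail: C_last / k_e = 9.65 / 0.0728 = 132.555
AUC_0→∞ = 80.3175 + 132.555 = 212.8725 µg/mL·hr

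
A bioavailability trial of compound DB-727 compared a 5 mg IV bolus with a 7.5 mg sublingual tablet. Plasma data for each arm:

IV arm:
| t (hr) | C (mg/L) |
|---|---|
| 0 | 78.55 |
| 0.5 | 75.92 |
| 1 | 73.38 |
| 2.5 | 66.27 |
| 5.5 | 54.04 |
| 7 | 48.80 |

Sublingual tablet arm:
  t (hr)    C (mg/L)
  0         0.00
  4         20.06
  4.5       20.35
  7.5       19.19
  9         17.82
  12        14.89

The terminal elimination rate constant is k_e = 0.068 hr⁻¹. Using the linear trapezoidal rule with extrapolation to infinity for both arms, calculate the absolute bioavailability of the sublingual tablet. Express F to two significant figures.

Trapezoidal AUC_0→7 (IV):
  [0→0.5]: (78.55+75.92)/2 × 0.5 = 38.6175
  [0.5→1]: (75.92+73.38)/2 × 0.5 = 37.325
  [1→2.5]: (73.38+66.27)/2 × 1.5 = 104.7375
  [2.5→5.5]: (66.27+54.04)/2 × 3 = 180.465
  [5.5→7]: (54.04+48.80)/2 × 1.5 = 77.13
  Sum = 438.275 mg/L·hr
IV tail: 48.80/0.068 = 717.647; AUC_iv,0→∞ = 438.275 + 717.647 = 1155.922 mg/L·hr
Trapezoidal AUC_0→12 (sublingual tablet):
  [0→4]: (0.00+20.06)/2 × 4 = 40.12
  [4→4.5]: (20.06+20.35)/2 × 0.5 = 10.1025
  [4.5→7.5]: (20.35+19.19)/2 × 3 = 59.31
  [7.5→9]: (19.19+17.82)/2 × 1.5 = 27.7575
  [9→12]: (17.82+14.89)/2 × 3 = 49.065
  Sum = 186.355 mg/L·hr
sublingual tablet tail: 14.89/0.068 = 218.971; AUC_ev,0→∞ = 186.355 + 218.971 = 405.326 mg/L·hr
F = (AUC_ev/D_ev)/(AUC_iv/D_iv) = (405.326/7.5)/(1155.922/5) = 54.0435/231.1844 = 0.2338

F = 0.23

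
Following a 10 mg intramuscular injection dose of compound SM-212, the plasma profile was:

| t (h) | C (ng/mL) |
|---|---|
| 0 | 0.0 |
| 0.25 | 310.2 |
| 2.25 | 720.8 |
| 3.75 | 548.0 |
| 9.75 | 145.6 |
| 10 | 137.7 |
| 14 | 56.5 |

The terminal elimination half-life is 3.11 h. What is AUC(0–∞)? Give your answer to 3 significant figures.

AUC = 4780 ng/mL·h

Trapezoidal AUC_0→14:
  [0→0.25]: (0.0+310.2)/2 × 0.25 = 38.775
  [0.25→2.25]: (310.2+720.8)/2 × 2 = 1031.0
  [2.25→3.75]: (720.8+548.0)/2 × 1.5 = 951.6
  [3.75→9.75]: (548.0+145.6)/2 × 6 = 2080.8
  [9.75→10]: (145.6+137.7)/2 × 0.25 = 35.4125
  [10→14]: (137.7+56.5)/2 × 4 = 388.4
  Sum = 4525.9875 ng/mL·h
k_e = ln2 / t½ = 0.693147 / 3.11 = 0.2229 h^-1
Extrapolated tail: C_last / k_e = 56.5 / 0.2229 = 253.477
AUC_0→∞ = 4525.9875 + 253.477 = 4779.4645 ng/mL·h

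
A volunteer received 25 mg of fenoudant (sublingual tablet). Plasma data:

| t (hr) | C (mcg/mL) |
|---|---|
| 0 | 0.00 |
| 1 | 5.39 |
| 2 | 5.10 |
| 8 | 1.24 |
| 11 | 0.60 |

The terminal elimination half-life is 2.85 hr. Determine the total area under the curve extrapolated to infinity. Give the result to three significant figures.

AUC = 32.2 mcg/mL·hr

Trapezoidal AUC_0→11:
  [0→1]: (0.00+5.39)/2 × 1 = 2.695
  [1→2]: (5.39+5.10)/2 × 1 = 5.245
  [2→8]: (5.10+1.24)/2 × 6 = 19.02
  [8→11]: (1.24+0.60)/2 × 3 = 2.76
  Sum = 29.72 mcg/mL·hr
k_e = ln2 / t½ = 0.693147 / 2.85 = 0.2432 hr^-1
Extrapolated tail: C_last / k_e = 0.60 / 0.2432 = 2.467
AUC_0→∞ = 29.72 + 2.467 = 32.187 mcg/mL·hr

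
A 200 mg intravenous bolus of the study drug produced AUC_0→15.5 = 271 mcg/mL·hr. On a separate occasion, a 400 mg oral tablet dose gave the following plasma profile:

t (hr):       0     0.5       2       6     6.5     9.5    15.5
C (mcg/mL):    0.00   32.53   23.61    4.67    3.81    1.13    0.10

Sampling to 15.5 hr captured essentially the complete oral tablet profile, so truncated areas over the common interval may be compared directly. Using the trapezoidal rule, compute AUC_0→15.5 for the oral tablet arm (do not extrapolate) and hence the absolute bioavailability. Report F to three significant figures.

Trapezoidal AUC_0→15.5 (oral tablet):
  [0→0.5]: (0.00+32.53)/2 × 0.5 = 8.1325
  [0.5→2]: (32.53+23.61)/2 × 1.5 = 42.105
  [2→6]: (23.61+4.67)/2 × 4 = 56.56
  [6→6.5]: (4.67+3.81)/2 × 0.5 = 2.12
  [6.5→9.5]: (3.81+1.13)/2 × 3 = 7.41
  [9.5→15.5]: (1.13+0.10)/2 × 6 = 3.69
  Sum = 120.0175 mcg/mL·hr
F = (AUC_ev/D_ev)/(AUC_iv/D_iv) = (120.0175/400)/(271/200) = 0.30004375/1.355 = 0.2214

F = 0.221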